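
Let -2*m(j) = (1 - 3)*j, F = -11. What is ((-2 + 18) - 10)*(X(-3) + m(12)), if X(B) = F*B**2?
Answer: -522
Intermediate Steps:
m(j) = j (m(j) = -(1 - 3)*j/2 = -(-1)*j = j)
X(B) = -11*B**2
((-2 + 18) - 10)*(X(-3) + m(12)) = ((-2 + 18) - 10)*(-11*(-3)**2 + 12) = (16 - 10)*(-11*9 + 12) = 6*(-99 + 12) = 6*(-87) = -522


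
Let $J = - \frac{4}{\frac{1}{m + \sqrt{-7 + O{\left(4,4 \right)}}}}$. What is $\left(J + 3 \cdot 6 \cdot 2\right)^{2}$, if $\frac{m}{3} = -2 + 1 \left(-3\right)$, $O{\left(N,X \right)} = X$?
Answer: $9168 - 768 i \sqrt{3} \approx 9168.0 - 1330.2 i$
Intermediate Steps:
$m = -15$ ($m = 3 \left(-2 + 1 \left(-3\right)\right) = 3 \left(-2 - 3\right) = 3 \left(-5\right) = -15$)
$J = 60 - 4 i \sqrt{3}$ ($J = - \frac{4}{\frac{1}{-15 + \sqrt{-7 + 4}}} = - \frac{4}{\frac{1}{-15 + \sqrt{-3}}} = - \frac{4}{\frac{1}{-15 + i \sqrt{3}}} = - 4 \left(-15 + i \sqrt{3}\right) = 60 - 4 i \sqrt{3} \approx 60.0 - 6.9282 i$)
$\left(J + 3 \cdot 6 \cdot 2\right)^{2} = \left(\left(60 - 4 i \sqrt{3}\right) + 3 \cdot 6 \cdot 2\right)^{2} = \left(\left(60 - 4 i \sqrt{3}\right) + 18 \cdot 2\right)^{2} = \left(\left(60 - 4 i \sqrt{3}\right) + 36\right)^{2} = \left(96 - 4 i \sqrt{3}\right)^{2}$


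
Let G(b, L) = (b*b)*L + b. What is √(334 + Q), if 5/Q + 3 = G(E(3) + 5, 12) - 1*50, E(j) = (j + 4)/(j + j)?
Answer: 2*√6223399/273 ≈ 18.276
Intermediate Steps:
E(j) = (4 + j)/(2*j) (E(j) = (4 + j)/((2*j)) = (4 + j)*(1/(2*j)) = (4 + j)/(2*j))
G(b, L) = b + L*b² (G(b, L) = b²*L + b = L*b² + b = b + L*b²)
Q = 10/819 (Q = 5/(-3 + (((½)*(4 + 3)/3 + 5)*(1 + 12*((½)*(4 + 3)/3 + 5)) - 1*50)) = 5/(-3 + (((½)*(⅓)*7 + 5)*(1 + 12*((½)*(⅓)*7 + 5)) - 50)) = 5/(-3 + ((7/6 + 5)*(1 + 12*(7/6 + 5)) - 50)) = 5/(-3 + (37*(1 + 12*(37/6))/6 - 50)) = 5/(-3 + (37*(1 + 74)/6 - 50)) = 5/(-3 + ((37/6)*75 - 50)) = 5/(-3 + (925/2 - 50)) = 5/(-3 + 825/2) = 5/(819/2) = 5*(2/819) = 10/819 ≈ 0.012210)
√(334 + Q) = √(334 + 10/819) = √(273556/819) = 2*√6223399/273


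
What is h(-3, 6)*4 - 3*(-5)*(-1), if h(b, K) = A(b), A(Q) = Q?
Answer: -27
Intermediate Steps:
h(b, K) = b
h(-3, 6)*4 - 3*(-5)*(-1) = -3*4 - 3*(-5)*(-1) = -12 + 15*(-1) = -12 - 15 = -27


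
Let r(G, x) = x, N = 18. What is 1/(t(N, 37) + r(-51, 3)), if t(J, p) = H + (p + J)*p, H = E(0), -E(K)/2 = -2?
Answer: 1/2042 ≈ 0.00048972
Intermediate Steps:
E(K) = 4 (E(K) = -2*(-2) = 4)
H = 4
t(J, p) = 4 + p*(J + p) (t(J, p) = 4 + (p + J)*p = 4 + (J + p)*p = 4 + p*(J + p))
1/(t(N, 37) + r(-51, 3)) = 1/((4 + 37**2 + 18*37) + 3) = 1/((4 + 1369 + 666) + 3) = 1/(2039 + 3) = 1/2042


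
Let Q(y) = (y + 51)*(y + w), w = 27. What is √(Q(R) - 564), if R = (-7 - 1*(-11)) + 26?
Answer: √4053 ≈ 63.663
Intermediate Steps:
R = 30 (R = (-7 + 11) + 26 = 4 + 26 = 30)
Q(y) = (27 + y)*(51 + y) (Q(y) = (y + 51)*(y + 27) = (51 + y)*(27 + y) = (27 + y)*(51 + y))
√(Q(R) - 564) = √((1377 + 30² + 78*30) - 564) = √((1377 + 900 + 2340) - 564) = √(4617 - 564) = √4053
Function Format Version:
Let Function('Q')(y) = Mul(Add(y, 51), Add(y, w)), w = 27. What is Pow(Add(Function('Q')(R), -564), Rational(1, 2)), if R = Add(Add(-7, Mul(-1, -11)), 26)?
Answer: Pow(4053, Rational(1, 2)) ≈ 63.663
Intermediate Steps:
R = 30 (R = Add(Add(-7, 11), 26) = Add(4, 26) = 30)
Function('Q')(y) = Mul(Add(27, y), Add(51, y)) (Function('Q')(y) = Mul(Add(y, 51), Add(y, 27)) = Mul(Add(51, y), Add(27, y)) = Mul(Add(27, y), Add(51, y)))
Pow(Add(Function('Q')(R), -564), Rational(1, 2)) = Pow(Add(Add(1377, Pow(30, 2), Mul(78, 30)), -564), Rational(1, 2)) = Pow(Add(Add(1377, 900, 2340), -564), Rational(1, 2)) = Pow(Add(4617, -564), Rational(1, 2)) = Pow(4053, Rational(1, 2))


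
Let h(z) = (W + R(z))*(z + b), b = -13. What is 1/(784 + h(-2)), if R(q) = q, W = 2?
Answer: 1/784 ≈ 0.0012755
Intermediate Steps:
h(z) = (-13 + z)*(2 + z) (h(z) = (2 + z)*(z - 13) = (2 + z)*(-13 + z) = (-13 + z)*(2 + z))
1/(784 + h(-2)) = 1/(784 + (-26 + (-2)**2 - 11*(-2))) = 1/(784 + (-26 + 4 + 22)) = 1/(784 + 0) = 1/784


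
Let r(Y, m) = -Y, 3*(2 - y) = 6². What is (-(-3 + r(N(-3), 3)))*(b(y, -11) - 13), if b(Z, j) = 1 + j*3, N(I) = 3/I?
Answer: -90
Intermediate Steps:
y = -10 (y = 2 - ⅓*6² = 2 - ⅓*36 = 2 - 12 = -10)
b(Z, j) = 1 + 3*j
(-(-3 + r(N(-3), 3)))*(b(y, -11) - 13) = (-(-3 - 3/(-3)))*((1 + 3*(-11)) - 13) = (-(-3 - 3*(-1)/3))*((1 - 33) - 13) = (-(-3 - 1*(-1)))*(-32 - 13) = -(-3 + 1)*(-45) = -1*(-2)*(-45) = 2*(-45) = -90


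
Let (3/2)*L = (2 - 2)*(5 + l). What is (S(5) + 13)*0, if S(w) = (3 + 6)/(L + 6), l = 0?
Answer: 0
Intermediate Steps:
L = 0 (L = 2*((2 - 2)*(5 + 0))/3 = 2*(0*5)/3 = (⅔)*0 = 0)
S(w) = 3/2 (S(w) = (3 + 6)/(0 + 6) = 9/6 = 9*(⅙) = 3/2)
(S(5) + 13)*0 = (3/2 + 13)*0 = (29/2)*0 = 0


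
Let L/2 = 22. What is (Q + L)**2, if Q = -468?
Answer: 179776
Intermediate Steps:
L = 44 (L = 2*22 = 44)
(Q + L)**2 = (-468 + 44)**2 = (-424)**2 = 179776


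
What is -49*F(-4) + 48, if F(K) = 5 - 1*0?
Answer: -197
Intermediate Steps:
F(K) = 5 (F(K) = 5 + 0 = 5)
-49*F(-4) + 48 = -49*5 + 48 = -245 + 48 = -197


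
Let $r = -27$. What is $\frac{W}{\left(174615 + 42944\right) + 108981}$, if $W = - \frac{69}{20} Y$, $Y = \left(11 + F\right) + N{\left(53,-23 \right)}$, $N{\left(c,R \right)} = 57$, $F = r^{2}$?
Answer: $- \frac{54993}{6530800} \approx -0.0084206$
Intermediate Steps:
$F = 729$ ($F = \left(-27\right)^{2} = 729$)
$Y = 797$ ($Y = \left(11 + 729\right) + 57 = 740 + 57 = 797$)
$W = - \frac{54993}{20}$ ($W = - \frac{69}{20} \cdot 797 = \left(-69\right) \frac{1}{20} \cdot 797 = \left(- \frac{69}{20}\right) 797 = - \frac{54993}{20} \approx -2749.6$)
$\frac{W}{\left(174615 + 42944\right) + 108981} = - \frac{54993}{20 \left(\left(174615 + 42944\right) + 108981\right)} = - \frac{54993}{20 \left(217559 + 108981\right)} = - \frac{54993}{20 \cdot 326540} = \left(- \frac{54993}{20}\right) \frac{1}{326540} = - \frac{54993}{6530800}$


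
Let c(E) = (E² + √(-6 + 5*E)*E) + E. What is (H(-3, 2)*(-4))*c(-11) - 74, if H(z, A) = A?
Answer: -954 + 88*I*√61 ≈ -954.0 + 687.3*I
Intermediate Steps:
c(E) = E + E² + E*√(-6 + 5*E) (c(E) = (E² + E*√(-6 + 5*E)) + E = E + E² + E*√(-6 + 5*E))
(H(-3, 2)*(-4))*c(-11) - 74 = (2*(-4))*(-11*(1 - 11 + √(-6 + 5*(-11)))) - 74 = -(-88)*(1 - 11 + √(-6 - 55)) - 74 = -(-88)*(1 - 11 + √(-61)) - 74 = -(-88)*(1 - 11 + I*√61) - 74 = -(-88)*(-10 + I*√61) - 74 = -8*(110 - 11*I*√61) - 74 = (-880 + 88*I*√61) - 74 = -954 + 88*I*√61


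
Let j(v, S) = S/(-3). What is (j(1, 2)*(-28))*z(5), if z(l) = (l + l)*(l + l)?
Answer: 5600/3 ≈ 1866.7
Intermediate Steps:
j(v, S) = -S/3 (j(v, S) = S*(-⅓) = -S/3)
z(l) = 4*l² (z(l) = (2*l)*(2*l) = 4*l²)
(j(1, 2)*(-28))*z(5) = (-⅓*2*(-28))*(4*5²) = (-⅔*(-28))*(4*25) = (56/3)*100 = 5600/3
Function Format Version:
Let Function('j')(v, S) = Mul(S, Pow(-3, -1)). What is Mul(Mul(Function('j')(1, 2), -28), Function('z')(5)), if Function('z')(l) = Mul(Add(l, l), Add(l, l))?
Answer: Rational(5600, 3) ≈ 1866.7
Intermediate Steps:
Function('j')(v, S) = Mul(Rational(-1, 3), S) (Function('j')(v, S) = Mul(S, Rational(-1, 3)) = Mul(Rational(-1, 3), S))
Function('z')(l) = Mul(4, Pow(l, 2)) (Function('z')(l) = Mul(Mul(2, l), Mul(2, l)) = Mul(4, Pow(l, 2)))
Mul(Mul(Function('j')(1, 2), -28), Function('z')(5)) = Mul(Mul(Mul(Rational(-1, 3), 2), -28), Mul(4, Pow(5, 2))) = Mul(Mul(Rational(-2, 3), -28), Mul(4, 25)) = Mul(Rational(56, 3), 100) = Rational(5600, 3)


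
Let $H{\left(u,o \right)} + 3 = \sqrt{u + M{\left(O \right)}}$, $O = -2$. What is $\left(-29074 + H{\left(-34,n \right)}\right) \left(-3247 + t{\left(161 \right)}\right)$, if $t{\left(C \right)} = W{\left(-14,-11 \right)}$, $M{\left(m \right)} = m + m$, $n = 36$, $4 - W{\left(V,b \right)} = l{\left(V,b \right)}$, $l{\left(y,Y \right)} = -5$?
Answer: $94151326 - 3238 i \sqrt{38} \approx 9.4151 \cdot 10^{7} - 19960.0 i$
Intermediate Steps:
$W{\left(V,b \right)} = 9$ ($W{\left(V,b \right)} = 4 - -5 = 4 + 5 = 9$)
$M{\left(m \right)} = 2 m$
$H{\left(u,o \right)} = -3 + \sqrt{-4 + u}$ ($H{\left(u,o \right)} = -3 + \sqrt{u + 2 \left(-2\right)} = -3 + \sqrt{u - 4} = -3 + \sqrt{-4 + u}$)
$t{\left(C \right)} = 9$
$\left(-29074 + H{\left(-34,n \right)}\right) \left(-3247 + t{\left(161 \right)}\right) = \left(-29074 - \left(3 - \sqrt{-4 - 34}\right)\right) \left(-3247 + 9\right) = \left(-29074 - \left(3 - \sqrt{-38}\right)\right) \left(-3238\right) = \left(-29074 - \left(3 - i \sqrt{38}\right)\right) \left(-3238\right) = \left(-29077 + i \sqrt{38}\right) \left(-3238\right) = 94151326 - 3238 i \sqrt{38}$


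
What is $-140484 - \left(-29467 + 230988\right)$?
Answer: $-342005$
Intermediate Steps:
$-140484 - \left(-29467 + 230988\right) = -140484 - 201521 = -342005$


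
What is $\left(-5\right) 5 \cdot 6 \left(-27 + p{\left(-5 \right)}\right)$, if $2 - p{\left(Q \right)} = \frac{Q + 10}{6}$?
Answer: $3875$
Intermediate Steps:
$p{\left(Q \right)} = \frac{1}{3} - \frac{Q}{6}$ ($p{\left(Q \right)} = 2 - \frac{Q + 10}{6} = 2 - \left(10 + Q\right) \frac{1}{6} = 2 - \left(\frac{5}{3} + \frac{Q}{6}\right) = \frac{1}{3} - \frac{Q}{6}$)
$\left(-5\right) 5 \cdot 6 \left(-27 + p{\left(-5 \right)}\right) = \left(-5\right) 5 \cdot 6 \left(-27 + \left(\frac{1}{3} - - \frac{5}{6}\right)\right) = \left(-25\right) 6 \left(-27 + \left(\frac{1}{3} + \frac{5}{6}\right)\right) = - 150 \left(-27 + \frac{7}{6}\right) = \left(-150\right) \left(- \frac{155}{6}\right) = 3875$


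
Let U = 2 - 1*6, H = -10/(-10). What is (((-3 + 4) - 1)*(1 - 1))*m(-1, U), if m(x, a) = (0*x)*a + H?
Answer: 0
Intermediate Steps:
H = 1 (H = -10*(-1/10) = 1)
U = -4 (U = 2 - 6 = -4)
m(x, a) = 1 (m(x, a) = (0*x)*a + 1 = 0*a + 1 = 0 + 1 = 1)
(((-3 + 4) - 1)*(1 - 1))*m(-1, U) = (((-3 + 4) - 1)*(1 - 1))*1 = ((1 - 1)*0)*1 = (0*0)*1 = 0*1 = 0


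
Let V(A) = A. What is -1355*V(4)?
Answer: -5420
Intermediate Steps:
-1355*V(4) = -1355*4 = -5420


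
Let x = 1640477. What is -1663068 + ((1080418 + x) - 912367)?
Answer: 145460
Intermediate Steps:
-1663068 + ((1080418 + x) - 912367) = -1663068 + ((1080418 + 1640477) - 912367) = -1663068 + (2720895 - 912367) = -1663068 + 1808528 = 145460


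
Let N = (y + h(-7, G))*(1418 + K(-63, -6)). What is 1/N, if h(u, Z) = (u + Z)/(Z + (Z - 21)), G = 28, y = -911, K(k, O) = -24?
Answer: -5/6345488 ≈ -7.8796e-7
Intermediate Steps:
h(u, Z) = (Z + u)/(-21 + 2*Z) (h(u, Z) = (Z + u)/(Z + (-21 + Z)) = (Z + u)/(-21 + 2*Z))
N = -6345488/5 (N = (-911 + (28 - 7)/(-21 + 2*28))*(1418 - 24) = (-911 + 21/(-21 + 56))*1394 = (-911 + 21/35)*1394 = (-911 + (1/35)*21)*1394 = (-911 + ⅗)*1394 = -4552/5*1394 = -6345488/5 ≈ -1.2691e+6)
1/N = 1/(-6345488/5) = -5/6345488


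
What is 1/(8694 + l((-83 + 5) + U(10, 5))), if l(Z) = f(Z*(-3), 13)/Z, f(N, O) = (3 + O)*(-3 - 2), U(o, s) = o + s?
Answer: 63/547802 ≈ 0.00011501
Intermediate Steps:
f(N, O) = -15 - 5*O (f(N, O) = (3 + O)*(-5) = -15 - 5*O)
l(Z) = -80/Z (l(Z) = (-15 - 5*13)/Z = (-15 - 65)/Z = -80/Z)
1/(8694 + l((-83 + 5) + U(10, 5))) = 1/(8694 - 80/((-83 + 5) + (10 + 5))) = 1/(8694 - 80/(-78 + 15)) = 1/(8694 - 80/(-63)) = 1/(8694 - 80*(-1/63)) = 1/(8694 + 80/63) = 1/(547802/63) = 63/547802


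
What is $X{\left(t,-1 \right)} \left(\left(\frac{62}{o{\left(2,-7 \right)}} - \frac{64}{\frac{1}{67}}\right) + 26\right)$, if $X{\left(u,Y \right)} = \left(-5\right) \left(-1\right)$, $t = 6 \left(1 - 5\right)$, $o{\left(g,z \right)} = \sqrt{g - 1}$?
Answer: $-21000$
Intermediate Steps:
$o{\left(g,z \right)} = \sqrt{-1 + g}$
$t = -24$ ($t = 6 \left(-4\right) = -24$)
$X{\left(u,Y \right)} = 5$
$X{\left(t,-1 \right)} \left(\left(\frac{62}{o{\left(2,-7 \right)}} - \frac{64}{\frac{1}{67}}\right) + 26\right) = 5 \left(\left(\frac{62}{\sqrt{-1 + 2}} - \frac{64}{\frac{1}{67}}\right) + 26\right) = 5 \left(\left(\frac{62}{\sqrt{1}} - 64 \frac{1}{\frac{1}{67}}\right) + 26\right) = 5 \left(\left(\frac{62}{1} - 4288\right) + 26\right) = 5 \left(\left(62 \cdot 1 - 4288\right) + 26\right) = 5 \left(\left(62 - 4288\right) + 26\right) = 5 \left(-4226 + 26\right) = 5 \left(-4200\right) = -21000$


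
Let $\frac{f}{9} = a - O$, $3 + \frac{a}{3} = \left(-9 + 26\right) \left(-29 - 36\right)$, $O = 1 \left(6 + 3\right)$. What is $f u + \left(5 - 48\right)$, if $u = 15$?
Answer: $-449998$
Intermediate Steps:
$O = 9$ ($O = 1 \cdot 9 = 9$)
$a = -3324$ ($a = -9 + 3 \left(-9 + 26\right) \left(-29 - 36\right) = -9 + 3 \cdot 17 \left(-65\right) = -9 + 3 \left(-1105\right) = -9 - 3315 = -3324$)
$f = -29997$ ($f = 9 \left(-3324 - 9\right) = 9 \left(-3333\right) = -29997$)
$f u + \left(5 - 48\right) = \left(-29997\right) 15 + \left(5 - 48\right) = -449955 + \left(5 - 48\right) = -449955 - 43 = -449998$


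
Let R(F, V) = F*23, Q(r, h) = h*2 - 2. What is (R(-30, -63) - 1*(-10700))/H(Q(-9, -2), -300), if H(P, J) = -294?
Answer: -715/21 ≈ -34.048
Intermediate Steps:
Q(r, h) = -2 + 2*h (Q(r, h) = 2*h - 2 = -2 + 2*h)
R(F, V) = 23*F
(R(-30, -63) - 1*(-10700))/H(Q(-9, -2), -300) = (23*(-30) - 1*(-10700))/(-294) = (-690 + 10700)*(-1/294) = 10010*(-1/294) = -715/21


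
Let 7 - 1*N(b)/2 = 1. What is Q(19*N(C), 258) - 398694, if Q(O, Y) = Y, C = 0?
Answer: -398436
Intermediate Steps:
N(b) = 12 (N(b) = 14 - 2*1 = 14 - 2 = 12)
Q(19*N(C), 258) - 398694 = 258 - 398694 = -398436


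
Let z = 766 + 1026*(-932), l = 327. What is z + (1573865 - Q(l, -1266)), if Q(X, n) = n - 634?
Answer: 620299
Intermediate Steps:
Q(X, n) = -634 + n
z = -955466 (z = 766 - 956232 = -955466)
z + (1573865 - Q(l, -1266)) = -955466 + (1573865 - (-634 - 1266)) = -955466 + (1573865 - 1*(-1900)) = -955466 + (1573865 + 1900) = -955466 + 1575765 = 620299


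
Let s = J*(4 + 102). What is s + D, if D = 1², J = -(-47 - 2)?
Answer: 5195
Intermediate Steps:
J = 49 (J = -1*(-49) = 49)
s = 5194 (s = 49*(4 + 102) = 49*106 = 5194)
D = 1
s + D = 5194 + 1 = 5195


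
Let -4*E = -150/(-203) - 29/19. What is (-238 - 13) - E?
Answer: -3875465/15428 ≈ -251.20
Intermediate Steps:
E = 3037/15428 (E = -(-150/(-203) - 29/19)/4 = -(-150*(-1/203) - 29*1/19)/4 = -(150/203 - 29/19)/4 = -¼*(-3037/3857) = 3037/15428 ≈ 0.19685)
(-238 - 13) - E = (-238 - 13) - 1*3037/15428 = -251 - 3037/15428 = -3875465/15428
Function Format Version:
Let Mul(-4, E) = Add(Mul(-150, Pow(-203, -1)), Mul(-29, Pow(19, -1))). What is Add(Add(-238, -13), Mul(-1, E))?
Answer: Rational(-3875465, 15428) ≈ -251.20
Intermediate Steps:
E = Rational(3037, 15428) (E = Mul(Rational(-1, 4), Add(Mul(-150, Pow(-203, -1)), Mul(-29, Pow(19, -1)))) = Mul(Rational(-1, 4), Add(Mul(-150, Rational(-1, 203)), Mul(-29, Rational(1, 19)))) = Mul(Rational(-1, 4), Add(Rational(150, 203), Rational(-29, 19))) = Mul(Rational(-1, 4), Rational(-3037, 3857)) = Rational(3037, 15428) ≈ 0.19685)
Add(Add(-238, -13), Mul(-1, E)) = Add(Add(-238, -13), Mul(-1, Rational(3037, 15428))) = Add(-251, Rational(-3037, 15428)) = Rational(-3875465, 15428)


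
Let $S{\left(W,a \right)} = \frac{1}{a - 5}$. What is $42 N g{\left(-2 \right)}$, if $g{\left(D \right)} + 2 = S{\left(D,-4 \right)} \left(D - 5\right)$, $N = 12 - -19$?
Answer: $- \frac{4774}{3} \approx -1591.3$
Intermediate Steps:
$N = 31$ ($N = 12 + 19 = 31$)
$S{\left(W,a \right)} = \frac{1}{-5 + a}$
$g{\left(D \right)} = - \frac{13}{9} - \frac{D}{9}$ ($g{\left(D \right)} = -2 + \frac{D - 5}{-5 - 4} = -2 + \frac{-5 + D}{-9} = -2 - \frac{-5 + D}{9} = -2 - \left(- \frac{5}{9} + \frac{D}{9}\right) = - \frac{13}{9} - \frac{D}{9}$)
$42 N g{\left(-2 \right)} = 42 \cdot 31 \left(- \frac{13}{9} - - \frac{2}{9}\right) = 1302 \left(- \frac{13}{9} + \frac{2}{9}\right) = 1302 \left(- \frac{11}{9}\right) = - \frac{4774}{3}$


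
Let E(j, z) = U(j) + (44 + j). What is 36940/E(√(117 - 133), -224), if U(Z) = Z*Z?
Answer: 12929/10 - 1847*I/10 ≈ 1292.9 - 184.7*I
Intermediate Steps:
U(Z) = Z²
E(j, z) = 44 + j + j² (E(j, z) = j² + (44 + j) = 44 + j + j²)
36940/E(√(117 - 133), -224) = 36940/(44 + √(117 - 133) + (√(117 - 133))²) = 36940/(44 + √(-16) + (√(-16))²) = 36940/(44 + 4*I + (4*I)²) = 36940/(44 + 4*I - 16) = 36940/(28 + 4*I) = 36940*((28 - 4*I)/800) = 1847*(28 - 4*I)/40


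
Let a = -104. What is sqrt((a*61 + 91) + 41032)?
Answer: sqrt(34779) ≈ 186.49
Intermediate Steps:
sqrt((a*61 + 91) + 41032) = sqrt((-104*61 + 91) + 41032) = sqrt((-6344 + 91) + 41032) = sqrt(-6253 + 41032) = sqrt(34779)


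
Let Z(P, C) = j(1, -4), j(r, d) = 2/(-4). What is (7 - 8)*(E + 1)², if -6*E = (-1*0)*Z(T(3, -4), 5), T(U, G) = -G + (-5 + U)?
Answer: -1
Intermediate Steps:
j(r, d) = -½ (j(r, d) = 2*(-¼) = -½)
T(U, G) = -5 + U - G
Z(P, C) = -½
E = 0 (E = -(-1*0)*(-1)/(6*2) = -0*(-1)/2 = -⅙*0 = 0)
(7 - 8)*(E + 1)² = (7 - 8)*(0 + 1)² = -1*1² = -1*1 = -1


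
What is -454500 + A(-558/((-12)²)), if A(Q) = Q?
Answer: -3636031/8 ≈ -4.5450e+5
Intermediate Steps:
-454500 + A(-558/((-12)²)) = -454500 - 558/((-12)²) = -454500 - 558/144 = -454500 - 558*1/144 = -454500 - 31/8 = -3636031/8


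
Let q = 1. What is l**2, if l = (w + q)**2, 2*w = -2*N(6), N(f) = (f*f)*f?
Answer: 2136750625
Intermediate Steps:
N(f) = f**3 (N(f) = f**2*f = f**3)
w = -216 (w = (-2*6**3)/2 = (-2*216)/2 = (1/2)*(-432) = -216)
l = 46225 (l = (-216 + 1)**2 = (-215)**2 = 46225)
l**2 = 46225**2 = 2136750625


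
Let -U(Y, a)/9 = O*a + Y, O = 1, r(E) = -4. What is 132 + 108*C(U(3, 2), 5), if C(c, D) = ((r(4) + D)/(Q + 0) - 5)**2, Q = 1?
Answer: 1860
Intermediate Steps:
U(Y, a) = -9*Y - 9*a (U(Y, a) = -9*(1*a + Y) = -9*(a + Y) = -9*(Y + a) = -9*Y - 9*a)
C(c, D) = (-9 + D)**2 (C(c, D) = ((-4 + D)/(1 + 0) - 5)**2 = ((-4 + D)/1 - 5)**2 = ((-4 + D)*1 - 5)**2 = ((-4 + D) - 5)**2 = (-9 + D)**2)
132 + 108*C(U(3, 2), 5) = 132 + 108*(-9 + 5)**2 = 132 + 108*(-4)**2 = 132 + 108*16 = 132 + 1728 = 1860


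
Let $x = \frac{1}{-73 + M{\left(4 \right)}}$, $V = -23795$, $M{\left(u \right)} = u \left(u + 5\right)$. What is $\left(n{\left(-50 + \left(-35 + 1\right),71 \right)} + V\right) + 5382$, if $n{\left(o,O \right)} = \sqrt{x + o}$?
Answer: $-18413 + \frac{i \sqrt{115033}}{37} \approx -18413.0 + 9.1666 i$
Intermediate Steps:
$M{\left(u \right)} = u \left(5 + u\right)$
$x = - \frac{1}{37}$ ($x = \frac{1}{-73 + 4 \left(5 + 4\right)} = \frac{1}{-73 + 4 \cdot 9} = \frac{1}{-73 + 36} = \frac{1}{-37} = - \frac{1}{37} \approx -0.027027$)
$n{\left(o,O \right)} = \sqrt{- \frac{1}{37} + o}$
$\left(n{\left(-50 + \left(-35 + 1\right),71 \right)} + V\right) + 5382 = \left(\frac{\sqrt{-37 + 1369 \left(-50 + \left(-35 + 1\right)\right)}}{37} - 23795\right) + 5382 = \left(\frac{\sqrt{-37 + 1369 \left(-50 - 34\right)}}{37} - 23795\right) + 5382 = \left(\frac{\sqrt{-37 + 1369 \left(-84\right)}}{37} - 23795\right) + 5382 = \left(\frac{\sqrt{-37 - 114996}}{37} - 23795\right) + 5382 = \left(\frac{\sqrt{-115033}}{37} - 23795\right) + 5382 = \left(\frac{i \sqrt{115033}}{37} - 23795\right) + 5382 = \left(-23795 + \frac{i \sqrt{115033}}{37}\right) + 5382 = -18413 + \frac{i \sqrt{115033}}{37}$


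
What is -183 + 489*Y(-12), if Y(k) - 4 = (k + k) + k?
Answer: -15831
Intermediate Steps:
Y(k) = 4 + 3*k (Y(k) = 4 + ((k + k) + k) = 4 + (2*k + k) = 4 + 3*k)
-183 + 489*Y(-12) = -183 + 489*(4 + 3*(-12)) = -183 + 489*(4 - 36) = -183 + 489*(-32) = -183 - 15648 = -15831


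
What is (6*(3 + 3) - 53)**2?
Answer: 289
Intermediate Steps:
(6*(3 + 3) - 53)**2 = (6*6 - 53)**2 = (36 - 53)**2 = (-17)**2 = 289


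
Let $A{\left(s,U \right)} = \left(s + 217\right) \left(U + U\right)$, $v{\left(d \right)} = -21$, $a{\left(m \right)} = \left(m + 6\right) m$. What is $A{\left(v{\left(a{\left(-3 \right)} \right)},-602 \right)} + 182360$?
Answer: $-53624$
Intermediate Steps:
$a{\left(m \right)} = m \left(6 + m\right)$ ($a{\left(m \right)} = \left(6 + m\right) m = m \left(6 + m\right)$)
$A{\left(s,U \right)} = 2 U \left(217 + s\right)$ ($A{\left(s,U \right)} = \left(217 + s\right) 2 U = 2 U \left(217 + s\right)$)
$A{\left(v{\left(a{\left(-3 \right)} \right)},-602 \right)} + 182360 = 2 \left(-602\right) \left(217 - 21\right) + 182360 = 2 \left(-602\right) 196 + 182360 = -235984 + 182360 = -53624$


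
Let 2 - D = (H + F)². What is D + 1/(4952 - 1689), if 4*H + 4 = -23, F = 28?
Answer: -23470743/52208 ≈ -449.56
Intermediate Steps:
H = -27/4 (H = -1 + (¼)*(-23) = -1 - 23/4 = -27/4 ≈ -6.7500)
D = -7193/16 (D = 2 - (-27/4 + 28)² = 2 - (85/4)² = 2 - 1*7225/16 = 2 - 7225/16 = -7193/16 ≈ -449.56)
D + 1/(4952 - 1689) = -7193/16 + 1/(4952 - 1689) = -7193/16 + 1/3263 = -23470743/52208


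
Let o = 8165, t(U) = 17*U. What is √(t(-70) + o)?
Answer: 15*√31 ≈ 83.516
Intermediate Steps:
√(t(-70) + o) = √(17*(-70) + 8165) = √(-1190 + 8165) = √6975 = 15*√31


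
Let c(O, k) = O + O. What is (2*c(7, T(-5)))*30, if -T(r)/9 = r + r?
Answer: 840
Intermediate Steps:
T(r) = -18*r (T(r) = -9*(r + r) = -18*r)
c(O, k) = 2*O
(2*c(7, T(-5)))*30 = (2*(2*7))*30 = (2*14)*30 = 28*30 = 840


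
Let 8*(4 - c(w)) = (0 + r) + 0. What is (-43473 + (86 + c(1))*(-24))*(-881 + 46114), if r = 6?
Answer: -2063303295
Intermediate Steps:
c(w) = 13/4 (c(w) = 4 - ((0 + 6) + 0)/8 = 4 - (6 + 0)/8 = 4 - ⅛*6 = 4 - ¾ = 13/4)
(-43473 + (86 + c(1))*(-24))*(-881 + 46114) = (-43473 + (86 + 13/4)*(-24))*(-881 + 46114) = (-43473 + (357/4)*(-24))*45233 = (-43473 - 2142)*45233 = -45615*45233 = -2063303295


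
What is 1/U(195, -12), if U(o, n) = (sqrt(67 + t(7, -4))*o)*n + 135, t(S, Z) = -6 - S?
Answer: -1/2190105 - 52*sqrt(6)/2190105 ≈ -5.8615e-5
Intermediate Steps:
U(o, n) = 135 + 3*n*o*sqrt(6) (U(o, n) = (sqrt(67 + (-6 - 1*7))*o)*n + 135 = (sqrt(67 + (-6 - 7))*o)*n + 135 = (sqrt(67 - 13)*o)*n + 135 = (sqrt(54)*o)*n + 135 = ((3*sqrt(6))*o)*n + 135 = (3*o*sqrt(6))*n + 135 = 3*n*o*sqrt(6) + 135 = 135 + 3*n*o*sqrt(6))
1/U(195, -12) = 1/(135 + 3*(-12)*195*sqrt(6)) = 1/(135 - 7020*sqrt(6))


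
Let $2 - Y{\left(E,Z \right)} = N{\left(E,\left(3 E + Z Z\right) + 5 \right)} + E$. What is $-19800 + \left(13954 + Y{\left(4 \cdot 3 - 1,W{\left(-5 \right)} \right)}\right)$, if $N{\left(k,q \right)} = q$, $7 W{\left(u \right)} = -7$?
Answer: $-5894$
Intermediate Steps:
$W{\left(u \right)} = -1$ ($W{\left(u \right)} = \frac{1}{7} \left(-7\right) = -1$)
$Y{\left(E,Z \right)} = -3 - Z^{2} - 4 E$ ($Y{\left(E,Z \right)} = 2 - \left(\left(\left(3 E + Z Z\right) + 5\right) + E\right) = 2 - \left(\left(\left(3 E + Z^{2}\right) + 5\right) + E\right) = 2 - \left(\left(\left(Z^{2} + 3 E\right) + 5\right) + E\right) = 2 - \left(\left(5 + Z^{2} + 3 E\right) + E\right) = 2 - \left(5 + Z^{2} + 4 E\right) = -3 - Z^{2} - 4 E$)
$-19800 + \left(13954 + Y{\left(4 \cdot 3 - 1,W{\left(-5 \right)} \right)}\right) = -19800 + \left(13954 - \left(4 + 4 \left(4 \cdot 3 - 1\right)\right)\right) = -19800 + \left(13954 - \left(4 + 4 \left(12 - 1\right)\right)\right) = -19800 + \left(13954 - 48\right) = -19800 + 13906 = -5894$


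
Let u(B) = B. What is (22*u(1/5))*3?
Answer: 66/5 ≈ 13.200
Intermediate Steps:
(22*u(1/5))*3 = (22/5)*3 = 66/5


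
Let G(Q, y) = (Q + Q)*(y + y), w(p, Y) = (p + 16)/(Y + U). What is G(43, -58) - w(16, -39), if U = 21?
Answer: -89768/9 ≈ -9974.2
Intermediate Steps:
w(p, Y) = (16 + p)/(21 + Y) (w(p, Y) = (p + 16)/(Y + 21) = (16 + p)/(21 + Y))
G(Q, y) = 4*Q*y (G(Q, y) = (2*Q)*(2*y) = 4*Q*y)
G(43, -58) - w(16, -39) = 4*43*(-58) - (16 + 16)/(21 - 39) = -9976 - 32/(-18) = -9976 - (-1)*32/18 = -9976 - 1*(-16/9) = -9976 + 16/9 = -89768/9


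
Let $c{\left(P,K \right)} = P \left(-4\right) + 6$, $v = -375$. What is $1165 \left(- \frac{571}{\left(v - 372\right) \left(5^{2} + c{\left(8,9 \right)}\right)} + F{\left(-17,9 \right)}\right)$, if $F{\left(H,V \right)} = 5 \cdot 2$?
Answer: $\frac{8037335}{747} \approx 10759.0$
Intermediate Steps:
$c{\left(P,K \right)} = 6 - 4 P$ ($c{\left(P,K \right)} = - 4 P + 6 = 6 - 4 P$)
$F{\left(H,V \right)} = 10$
$1165 \left(- \frac{571}{\left(v - 372\right) \left(5^{2} + c{\left(8,9 \right)}\right)} + F{\left(-17,9 \right)}\right) = 1165 \left(- \frac{571}{\left(-375 - 372\right) \left(5^{2} + \left(6 - 32\right)\right)} + 10\right) = 1165 \left(- \frac{571}{\left(-747\right) \left(25 + \left(6 - 32\right)\right)} + 10\right) = 1165 \left(- \frac{571}{\left(-747\right) \left(25 - 26\right)} + 10\right) = 1165 \left(- \frac{571}{\left(-747\right) \left(-1\right)} + 10\right) = 1165 \left(- \frac{571}{747} + 10\right) = 1165 \cdot \frac{6899}{747} = \frac{8037335}{747}$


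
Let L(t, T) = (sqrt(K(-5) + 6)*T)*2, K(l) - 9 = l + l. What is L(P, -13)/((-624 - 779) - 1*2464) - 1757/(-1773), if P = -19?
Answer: 1757/1773 + 26*sqrt(5)/3867 ≈ 1.0060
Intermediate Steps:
K(l) = 9 + 2*l (K(l) = 9 + (l + l) = 9 + 2*l)
L(t, T) = 2*T*sqrt(5) (L(t, T) = (sqrt((9 + 2*(-5)) + 6)*T)*2 = (sqrt((9 - 10) + 6)*T)*2 = (sqrt(-1 + 6)*T)*2 = (sqrt(5)*T)*2 = (T*sqrt(5))*2 = 2*T*sqrt(5))
L(P, -13)/((-624 - 779) - 1*2464) - 1757/(-1773) = (2*(-13)*sqrt(5))/((-624 - 779) - 1*2464) - 1757/(-1773) = (-26*sqrt(5))/(-1403 - 2464) - 1757*(-1/1773) = -26*sqrt(5)/(-3867) + 1757/1773 = -26*sqrt(5)*(-1/3867) + 1757/1773 = 26*sqrt(5)/3867 + 1757/1773 = 1757/1773 + 26*sqrt(5)/3867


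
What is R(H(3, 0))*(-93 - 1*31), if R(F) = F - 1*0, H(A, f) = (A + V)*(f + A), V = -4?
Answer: 372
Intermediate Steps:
H(A, f) = (-4 + A)*(A + f) (H(A, f) = (A - 4)*(f + A) = (-4 + A)*(A + f))
R(F) = F (R(F) = F + 0 = F)
R(H(3, 0))*(-93 - 1*31) = (3² - 4*3 - 4*0 + 3*0)*(-93 - 1*31) = (9 - 12 + 0 + 0)*(-93 - 31) = -3*(-124) = 372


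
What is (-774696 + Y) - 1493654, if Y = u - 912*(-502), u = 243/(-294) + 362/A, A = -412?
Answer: -9137733328/5047 ≈ -1.8105e+6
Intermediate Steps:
u = -8606/5047 (u = 243/(-294) + 362/(-412) = 243*(-1/294) + 362*(-1/412) = -81/98 - 181/206 = -8606/5047 ≈ -1.7052)
Y = 2310629122/5047 (Y = -8606/5047 - 912*(-502) = -8606/5047 + 457824 = 2310629122/5047 ≈ 4.5782e+5)
(-774696 + Y) - 1493654 = (-774696 + 2310629122/5047) - 1493654 = -1599261590/5047 - 1493654 = -9137733328/5047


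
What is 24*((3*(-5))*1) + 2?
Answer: -358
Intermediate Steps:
24*((3*(-5))*1) + 2 = 24*(-15*1) + 2 = 24*(-15) + 2 = -360 + 2 = -358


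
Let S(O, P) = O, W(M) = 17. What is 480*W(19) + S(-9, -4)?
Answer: 8151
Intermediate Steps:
480*W(19) + S(-9, -4) = 480*17 - 9 = 8160 - 9 = 8151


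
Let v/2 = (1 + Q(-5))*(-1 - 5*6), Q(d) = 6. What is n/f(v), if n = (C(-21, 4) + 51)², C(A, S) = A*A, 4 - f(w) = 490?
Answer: -13448/27 ≈ -498.07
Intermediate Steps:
v = -434 (v = 2*((1 + 6)*(-1 - 5*6)) = 2*(7*(-1 - 30)) = 2*(7*(-31)) = 2*(-217) = -434)
f(w) = -486 (f(w) = 4 - 1*490 = 4 - 490 = -486)
C(A, S) = A²
n = 242064 (n = ((-21)² + 51)² = (441 + 51)² = 492² = 242064)
n/f(v) = 242064/(-486) = 242064*(-1/486) = -13448/27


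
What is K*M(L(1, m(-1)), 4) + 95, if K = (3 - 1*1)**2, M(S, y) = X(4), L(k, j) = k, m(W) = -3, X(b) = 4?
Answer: 111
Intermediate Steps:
M(S, y) = 4
K = 4 (K = (3 - 1)**2 = 2**2 = 4)
K*M(L(1, m(-1)), 4) + 95 = 4*4 + 95 = 16 + 95 = 111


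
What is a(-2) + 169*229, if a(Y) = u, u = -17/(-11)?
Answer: 425728/11 ≈ 38703.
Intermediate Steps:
u = 17/11 (u = -17*(-1/11) = 17/11 ≈ 1.5455)
a(Y) = 17/11
a(-2) + 169*229 = 17/11 + 169*229 = 17/11 + 38701 = 425728/11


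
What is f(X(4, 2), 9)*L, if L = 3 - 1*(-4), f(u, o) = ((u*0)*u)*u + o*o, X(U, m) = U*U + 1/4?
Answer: 567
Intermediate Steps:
X(U, m) = 1/4 + U**2 (X(U, m) = U**2 + 1/4 = 1/4 + U**2)
f(u, o) = o**2 (f(u, o) = (0*u)*u + o**2 = 0*u + o**2 = 0 + o**2 = o**2)
L = 7 (L = 3 + 4 = 7)
f(X(4, 2), 9)*L = 9**2*7 = 81*7 = 567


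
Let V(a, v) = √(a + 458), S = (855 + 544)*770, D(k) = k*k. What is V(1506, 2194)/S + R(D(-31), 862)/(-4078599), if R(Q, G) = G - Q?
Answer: 33/1359533 + √491/538615 ≈ 6.5413e-5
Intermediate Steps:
D(k) = k²
S = 1077230 (S = 1399*770 = 1077230)
V(a, v) = √(458 + a)
V(1506, 2194)/S + R(D(-31), 862)/(-4078599) = √(458 + 1506)/1077230 + (862 - 1*(-31)²)/(-4078599) = √1964*(1/1077230) + (862 - 1*961)*(-1/4078599) = (2*√491)*(1/1077230) + (862 - 961)*(-1/4078599) = √491/538615 - 99*(-1/4078599) = √491/538615 + 33/1359533 = 33/1359533 + √491/538615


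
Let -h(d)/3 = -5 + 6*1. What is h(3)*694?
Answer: -2082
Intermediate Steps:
h(d) = -3 (h(d) = -3*(-5 + 6*1) = -3*(-5 + 6) = -3*1 = -3)
h(3)*694 = -3*694 = -2082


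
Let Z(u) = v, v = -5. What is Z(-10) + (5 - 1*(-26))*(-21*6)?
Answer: -3911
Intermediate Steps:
Z(u) = -5
Z(-10) + (5 - 1*(-26))*(-21*6) = -5 + (5 - 1*(-26))*(-21*6) = -5 + (5 + 26)*(-126) = -5 + 31*(-126) = -5 - 3906 = -3911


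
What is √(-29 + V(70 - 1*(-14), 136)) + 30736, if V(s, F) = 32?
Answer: 30736 + √3 ≈ 30738.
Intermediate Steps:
√(-29 + V(70 - 1*(-14), 136)) + 30736 = √(-29 + 32) + 30736 = √3 + 30736 = 30736 + √3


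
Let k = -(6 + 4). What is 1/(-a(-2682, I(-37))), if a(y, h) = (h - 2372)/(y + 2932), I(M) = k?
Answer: 125/1191 ≈ 0.10495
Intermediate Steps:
k = -10 (k = -1*10 = -10)
I(M) = -10
a(y, h) = (-2372 + h)/(2932 + y)
1/(-a(-2682, I(-37))) = 1/(-(-2372 - 10)/(2932 - 2682)) = 1/(-(-2382)/250) = 1/(-1*(-1191/125)) = 1/(1191/125) = 125/1191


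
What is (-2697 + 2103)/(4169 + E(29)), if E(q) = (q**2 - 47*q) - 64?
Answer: -594/3583 ≈ -0.16578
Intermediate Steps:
E(q) = -64 + q**2 - 47*q
(-2697 + 2103)/(4169 + E(29)) = (-2697 + 2103)/(4169 + (-64 + 29**2 - 47*29)) = -594/(4169 + (-64 + 841 - 1363)) = -594/(4169 - 586) = -594/3583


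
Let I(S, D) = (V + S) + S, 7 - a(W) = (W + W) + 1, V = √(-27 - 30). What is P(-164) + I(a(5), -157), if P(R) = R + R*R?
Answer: 26724 + I*√57 ≈ 26724.0 + 7.5498*I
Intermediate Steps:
P(R) = R + R²
V = I*√57 (V = √(-57) = I*√57 ≈ 7.5498*I)
a(W) = 6 - 2*W (a(W) = 7 - ((W + W) + 1) = 7 - (2*W + 1) = 7 - (1 + 2*W) = 7 + (-1 - 2*W) = 6 - 2*W)
I(S, D) = 2*S + I*√57 (I(S, D) = (I*√57 + S) + S = (S + I*√57) + S = 2*S + I*√57)
P(-164) + I(a(5), -157) = -164*(1 - 164) + (2*(6 - 2*5) + I*√57) = -164*(-163) + (2*(6 - 10) + I*√57) = 26732 + (2*(-4) + I*√57) = 26732 + (-8 + I*√57) = 26724 + I*√57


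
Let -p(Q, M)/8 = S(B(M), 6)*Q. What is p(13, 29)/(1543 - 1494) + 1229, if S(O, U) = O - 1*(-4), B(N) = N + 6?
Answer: 56165/49 ≈ 1146.2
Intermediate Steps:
B(N) = 6 + N
S(O, U) = 4 + O (S(O, U) = O + 4 = 4 + O)
p(Q, M) = -8*Q*(10 + M) (p(Q, M) = -8*(4 + (6 + M))*Q = -8*(10 + M)*Q = -8*Q*(10 + M))
p(13, 29)/(1543 - 1494) + 1229 = (-8*13*(10 + 29))/(1543 - 1494) + 1229 = (-8*13*39)/49 + 1229 = (1/49)*(-4056) + 1229 = -4056/49 + 1229 = 56165/49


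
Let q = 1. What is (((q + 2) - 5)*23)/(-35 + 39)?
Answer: -23/2 ≈ -11.500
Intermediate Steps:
(((q + 2) - 5)*23)/(-35 + 39) = (((1 + 2) - 5)*23)/(-35 + 39) = ((3 - 5)*23)/4 = -2*23*(¼) = -46*¼ = -23/2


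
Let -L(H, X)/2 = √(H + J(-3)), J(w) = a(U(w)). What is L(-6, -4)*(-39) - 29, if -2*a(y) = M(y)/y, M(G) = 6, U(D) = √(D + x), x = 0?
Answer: -29 + 78*√(-6 + I*√3) ≈ -1.7001 + 193.0*I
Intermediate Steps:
U(D) = √D (U(D) = √(D + 0) = √D)
a(y) = -3/y
J(w) = -3/√w
L(H, X) = -2*√(H + I*√3) (L(H, X) = -2*√(H - (-1)*I*√3) = -2*√(H + I*√3))
L(-6, -4)*(-39) - 29 = -2*√(-6 + I*√3)*(-39) - 29 = 78*√(-6 + I*√3) - 29 = -29 + 78*√(-6 + I*√3)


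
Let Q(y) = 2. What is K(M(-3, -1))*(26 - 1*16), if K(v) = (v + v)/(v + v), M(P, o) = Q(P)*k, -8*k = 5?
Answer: 10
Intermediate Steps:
k = -5/8 (k = -1/8*5 = -5/8 ≈ -0.62500)
M(P, o) = -5/4 (M(P, o) = 2*(-5/8) = -5/4)
K(v) = 1 (K(v) = (2*v)/((2*v)) = (2*v)*(1/(2*v)) = 1)
K(M(-3, -1))*(26 - 1*16) = 1*(26 - 1*16) = 1*(26 - 16) = 1*10 = 10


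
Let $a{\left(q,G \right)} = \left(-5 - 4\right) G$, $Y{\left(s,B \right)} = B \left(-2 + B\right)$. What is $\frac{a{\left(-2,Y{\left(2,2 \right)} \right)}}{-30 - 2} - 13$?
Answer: $-13$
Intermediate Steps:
$a{\left(q,G \right)} = - 9 G$
$\frac{a{\left(-2,Y{\left(2,2 \right)} \right)}}{-30 - 2} - 13 = \frac{\left(-9\right) 2 \left(-2 + 2\right)}{-30 - 2} - 13 = \frac{\left(-9\right) 2 \cdot 0}{-32} - 13 = \left(-9\right) 0 \left(- \frac{1}{32}\right) - 13 = 0 \left(- \frac{1}{32}\right) - 13 = 0 - 13 = -13$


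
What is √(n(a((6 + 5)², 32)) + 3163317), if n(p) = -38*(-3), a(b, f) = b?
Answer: √3163431 ≈ 1778.6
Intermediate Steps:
n(p) = 114
√(n(a((6 + 5)², 32)) + 3163317) = √(114 + 3163317) = √3163431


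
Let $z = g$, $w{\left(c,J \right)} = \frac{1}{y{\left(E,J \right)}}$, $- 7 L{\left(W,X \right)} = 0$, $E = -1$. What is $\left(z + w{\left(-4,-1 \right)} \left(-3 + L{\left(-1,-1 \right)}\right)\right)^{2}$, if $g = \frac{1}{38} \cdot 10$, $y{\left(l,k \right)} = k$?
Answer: $\frac{3844}{361} \approx 10.648$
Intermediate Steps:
$L{\left(W,X \right)} = 0$ ($L{\left(W,X \right)} = \left(- \frac{1}{7}\right) 0 = 0$)
$w{\left(c,J \right)} = \frac{1}{J}$
$g = \frac{5}{19}$ ($g = \frac{1}{38} \cdot 10 = \frac{5}{19} \approx 0.26316$)
$z = \frac{5}{19} \approx 0.26316$
$\left(z + w{\left(-4,-1 \right)} \left(-3 + L{\left(-1,-1 \right)}\right)\right)^{2} = \left(\frac{5}{19} + \frac{-3 + 0}{-1}\right)^{2} = \left(\frac{5}{19} - -3\right)^{2} = \left(\frac{5}{19} + 3\right)^{2} = \left(\frac{62}{19}\right)^{2} = \frac{3844}{361}$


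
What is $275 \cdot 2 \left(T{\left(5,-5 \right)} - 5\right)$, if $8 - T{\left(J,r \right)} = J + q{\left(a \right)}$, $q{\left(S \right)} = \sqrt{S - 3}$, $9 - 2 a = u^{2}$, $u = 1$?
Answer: $-1650$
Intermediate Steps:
$a = 4$ ($a = \frac{9}{2} - \frac{1^{2}}{2} = \frac{9}{2} - \frac{1}{2} = 4$)
$q{\left(S \right)} = \sqrt{-3 + S}$
$T{\left(J,r \right)} = 7 - J$ ($T{\left(J,r \right)} = 8 - \left(J + \sqrt{-3 + 4}\right) = 8 - \left(J + \sqrt{1}\right) = 8 - \left(J + 1\right) = 8 - \left(1 + J\right) = 7 - J$)
$275 \cdot 2 \left(T{\left(5,-5 \right)} - 5\right) = 275 \cdot 2 \left(\left(7 - 5\right) - 5\right) = 275 \cdot 2 \left(2 - 5\right) = 275 \cdot 2 \left(-3\right) = 275 \left(-6\right) = -1650$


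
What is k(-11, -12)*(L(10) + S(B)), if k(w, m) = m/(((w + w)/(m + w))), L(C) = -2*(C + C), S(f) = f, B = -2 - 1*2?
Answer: 552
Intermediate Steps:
B = -4 (B = -2 - 2 = -4)
L(C) = -4*C
k(w, m) = m*(m + w)/(2*w) (k(w, m) = m/(((2*w)/(m + w))) = m/((2*w/(m + w))) = m*((m + w)/(2*w)) = m*(m + w)/(2*w))
k(-11, -12)*(L(10) + S(B)) = ((½)*(-12)*(-12 - 11)/(-11))*(-4*10 - 4) = ((½)*(-12)*(-1/11)*(-23))*(-40 - 4) = -138/11*(-44) = 552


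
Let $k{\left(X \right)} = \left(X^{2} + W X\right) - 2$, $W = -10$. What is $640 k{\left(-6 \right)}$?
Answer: $60160$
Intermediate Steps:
$k{\left(X \right)} = -2 + X^{2} - 10 X$ ($k{\left(X \right)} = \left(X^{2} - 10 X\right) - 2 = -2 + X^{2} - 10 X$)
$640 k{\left(-6 \right)} = 640 \left(-2 + \left(-6\right)^{2} - -60\right) = 640 \left(-2 + 36 + 60\right) = 640 \cdot 94 = 60160$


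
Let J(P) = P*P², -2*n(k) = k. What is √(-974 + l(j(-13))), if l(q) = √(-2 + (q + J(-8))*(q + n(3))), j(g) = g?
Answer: √(-3896 + 2*√30442)/2 ≈ 29.779*I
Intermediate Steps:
n(k) = -k/2
J(P) = P³
l(q) = √(-2 + (-512 + q)*(-3/2 + q)) (l(q) = √(-2 + (q + (-8)³)*(q - ½*3)) = √(-2 + (q - 512)*(q - 3/2)) = √(-2 + (-512 + q)*(-3/2 + q)))
√(-974 + l(j(-13))) = √(-974 + √(3064 - 2054*(-13) + 4*(-13)²)/2) = √(-974 + √(3064 + 26702 + 4*169)/2) = √(-974 + √(3064 + 26702 + 676)/2) = √(-974 + √30442/2)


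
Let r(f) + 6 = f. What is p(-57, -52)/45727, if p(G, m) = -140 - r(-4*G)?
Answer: -362/45727 ≈ -0.0079165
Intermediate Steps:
r(f) = -6 + f
p(G, m) = -134 + 4*G (p(G, m) = -140 - (-6 - 4*G) = -140 + (6 + 4*G) = -134 + 4*G)
p(-57, -52)/45727 = (-134 + 4*(-57))/45727 = (-134 - 228)*(1/45727) = -362*1/45727 = -362/45727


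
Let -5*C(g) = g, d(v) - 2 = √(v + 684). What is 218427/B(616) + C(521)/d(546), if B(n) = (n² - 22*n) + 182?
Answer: 860209561/1122053590 - 521*√1230/6130 ≈ -2.2141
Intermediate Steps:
d(v) = 2 + √(684 + v) (d(v) = 2 + √(v + 684) = 2 + √(684 + v))
C(g) = -g/5
B(n) = 182 + n² - 22*n
218427/B(616) + C(521)/d(546) = 218427/(182 + 616² - 22*616) + (-⅕*521)/(2 + √(684 + 546)) = 218427/(182 + 379456 - 13552) - 521/(5*(2 + √1230)) = 218427/366086 - 521/(5*(2 + √1230))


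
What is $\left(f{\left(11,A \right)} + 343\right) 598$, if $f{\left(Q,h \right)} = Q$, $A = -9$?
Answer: $211692$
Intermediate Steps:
$\left(f{\left(11,A \right)} + 343\right) 598 = \left(11 + 343\right) 598 = 354 \cdot 598 = 211692$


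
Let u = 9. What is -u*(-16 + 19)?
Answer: -27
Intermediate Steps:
-u*(-16 + 19) = -9*(-16 + 19) = -9*3 = -1*27 = -27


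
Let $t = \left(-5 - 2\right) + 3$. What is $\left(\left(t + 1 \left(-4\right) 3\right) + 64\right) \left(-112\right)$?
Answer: $-5376$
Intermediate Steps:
$t = -4$ ($t = -7 + 3 = -4$)
$\left(\left(t + 1 \left(-4\right) 3\right) + 64\right) \left(-112\right) = \left(\left(-4 + 1 \left(-4\right) 3\right) + 64\right) \left(-112\right) = \left(\left(-4 - 12\right) + 64\right) \left(-112\right) = \left(-16 + 64\right) \left(-112\right) = 48 \left(-112\right) = -5376$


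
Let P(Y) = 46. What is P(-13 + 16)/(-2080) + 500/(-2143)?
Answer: -569289/2228720 ≈ -0.25543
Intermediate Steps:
P(-13 + 16)/(-2080) + 500/(-2143) = 46/(-2080) + 500/(-2143) = 46*(-1/2080) + 500*(-1/2143) = -23/1040 - 500/2143 = -569289/2228720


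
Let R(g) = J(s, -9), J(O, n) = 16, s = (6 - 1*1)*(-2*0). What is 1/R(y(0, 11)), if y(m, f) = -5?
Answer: 1/16 ≈ 0.062500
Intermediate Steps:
s = 0 (s = (6 - 1)*0 = 5*0 = 0)
R(g) = 16
1/R(y(0, 11)) = 1/16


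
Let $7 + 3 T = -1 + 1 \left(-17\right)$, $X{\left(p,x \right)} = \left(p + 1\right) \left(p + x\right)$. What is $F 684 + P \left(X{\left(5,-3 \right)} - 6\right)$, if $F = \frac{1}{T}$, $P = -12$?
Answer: $- \frac{3852}{25} \approx -154.08$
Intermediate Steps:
$X{\left(p,x \right)} = \left(1 + p\right) \left(p + x\right)$
$T = - \frac{25}{3}$ ($T = - \frac{7}{3} + \frac{-1 + 1 \left(-17\right)}{3} = - \frac{7}{3} + \frac{-1 - 17}{3} = - \frac{7}{3} + \frac{1}{3} \left(-18\right) = - \frac{7}{3} - 6 = - \frac{25}{3} \approx -8.3333$)
$F = - \frac{3}{25}$ ($F = \frac{1}{- \frac{25}{3}} = - \frac{3}{25} \approx -0.12$)
$F 684 + P \left(X{\left(5,-3 \right)} - 6\right) = \left(- \frac{3}{25}\right) 684 - 12 \left(\left(5 - 3 + 5^{2} + 5 \left(-3\right)\right) - 6\right) = - \frac{2052}{25} - 12 \left(\left(5 - 3 + 25 - 15\right) - 6\right) = - \frac{2052}{25} - 12 \left(12 - 6\right) = - \frac{2052}{25} - 72 = - \frac{3852}{25}$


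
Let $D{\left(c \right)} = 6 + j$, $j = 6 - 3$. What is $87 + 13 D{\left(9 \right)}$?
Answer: $204$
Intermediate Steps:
$j = 3$ ($j = 6 - 3 = 3$)
$D{\left(c \right)} = 9$ ($D{\left(c \right)} = 6 + 3 = 9$)
$87 + 13 D{\left(9 \right)} = 87 + 13 \cdot 9 = 87 + 117 = 204$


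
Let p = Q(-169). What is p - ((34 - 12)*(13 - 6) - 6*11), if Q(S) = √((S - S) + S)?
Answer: -88 + 13*I ≈ -88.0 + 13.0*I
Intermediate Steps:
Q(S) = √S (Q(S) = √(0 + S) = √S)
p = 13*I (p = √(-169) = 13*I ≈ 13.0*I)
p - ((34 - 12)*(13 - 6) - 6*11) = 13*I - ((34 - 12)*(13 - 6) - 6*11) = 13*I - (22*7 - 66) = 13*I - (154 - 66) = 13*I - 1*88 = 13*I - 88 = -88 + 13*I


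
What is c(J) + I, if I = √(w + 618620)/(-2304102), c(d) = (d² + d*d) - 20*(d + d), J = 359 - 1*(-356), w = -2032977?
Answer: 993850 - I*√1414357/2304102 ≈ 9.9385e+5 - 0.00051615*I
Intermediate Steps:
J = 715 (J = 359 + 356 = 715)
c(d) = -40*d + 2*d² (c(d) = (d² + d²) - 40*d = 2*d² - 40*d = -40*d + 2*d²)
I = -I*√1414357/2304102 (I = √(-2032977 + 618620)/(-2304102) = √(-1414357)*(-1/2304102) = (I*√1414357)*(-1/2304102) = -I*√1414357/2304102 ≈ -0.00051615*I)
c(J) + I = 2*715*(-20 + 715) - I*√1414357/2304102 = 2*715*695 - I*√1414357/2304102 = 993850 - I*√1414357/2304102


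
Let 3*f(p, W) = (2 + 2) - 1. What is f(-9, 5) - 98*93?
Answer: -9113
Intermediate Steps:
f(p, W) = 1 (f(p, W) = ((2 + 2) - 1)/3 = (4 - 1)/3 = (⅓)*3 = 1)
f(-9, 5) - 98*93 = 1 - 98*93 = 1 - 9114 = -9113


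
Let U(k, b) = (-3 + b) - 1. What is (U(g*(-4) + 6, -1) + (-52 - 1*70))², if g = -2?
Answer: 16129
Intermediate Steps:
U(k, b) = -4 + b
(U(g*(-4) + 6, -1) + (-52 - 1*70))² = ((-4 - 1) + (-52 - 1*70))² = (-5 + (-52 - 70))² = (-5 - 122)² = (-127)² = 16129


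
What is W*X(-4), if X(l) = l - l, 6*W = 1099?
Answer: 0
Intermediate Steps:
W = 1099/6 (W = (1/6)*1099 = 1099/6 ≈ 183.17)
X(l) = 0
W*X(-4) = (1099/6)*0 = 0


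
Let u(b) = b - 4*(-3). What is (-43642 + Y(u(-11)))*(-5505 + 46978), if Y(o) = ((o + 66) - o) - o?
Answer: -1807268921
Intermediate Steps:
u(b) = 12 + b (u(b) = b - 1*(-12) = b + 12 = 12 + b)
Y(o) = 66 - o (Y(o) = ((66 + o) - o) - o = 66 - o)
(-43642 + Y(u(-11)))*(-5505 + 46978) = (-43642 + (66 - (12 - 11)))*(-5505 + 46978) = (-43642 + (66 - 1*1))*41473 = (-43642 + (66 - 1))*41473 = (-43642 + 65)*41473 = -43577*41473 = -1807268921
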